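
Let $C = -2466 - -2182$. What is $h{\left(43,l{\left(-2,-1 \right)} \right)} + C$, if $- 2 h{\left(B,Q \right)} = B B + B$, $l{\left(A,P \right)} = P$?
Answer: $-1230$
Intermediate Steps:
$h{\left(B,Q \right)} = - \frac{B}{2} - \frac{B^{2}}{2}$ ($h{\left(B,Q \right)} = - \frac{B B + B}{2} = - \frac{B^{2} + B}{2} = - \frac{B + B^{2}}{2} = - \frac{B}{2} - \frac{B^{2}}{2}$)
$C = -284$ ($C = -2466 + 2182 = -284$)
$h{\left(43,l{\left(-2,-1 \right)} \right)} + C = \left(- \frac{1}{2}\right) 43 \left(1 + 43\right) - 284 = \left(- \frac{1}{2}\right) 43 \cdot 44 - 284 = -946 - 284 = -1230$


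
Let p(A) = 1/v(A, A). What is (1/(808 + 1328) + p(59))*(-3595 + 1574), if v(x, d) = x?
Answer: -4436095/126024 ≈ -35.200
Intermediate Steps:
p(A) = 1/A
(1/(808 + 1328) + p(59))*(-3595 + 1574) = (1/(808 + 1328) + 1/59)*(-3595 + 1574) = (1/2136 + 1/59)*(-2021) = (2195/126024)*(-2021) = -4436095/126024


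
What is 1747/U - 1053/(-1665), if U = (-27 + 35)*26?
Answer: 347531/38480 ≈ 9.0315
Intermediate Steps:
U = 208 (U = 8*26 = 208)
1747/U - 1053/(-1665) = 1747/208 - 1053/(-1665) = 1747*(1/208) - 1053*(-1/1665) = 1747/208 + 117/185 = 347531/38480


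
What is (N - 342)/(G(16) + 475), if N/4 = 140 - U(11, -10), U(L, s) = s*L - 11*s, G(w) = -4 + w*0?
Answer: 218/471 ≈ 0.46284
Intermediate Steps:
G(w) = -4 (G(w) = -4 + 0 = -4)
U(L, s) = -11*s + L*s (U(L, s) = L*s - 11*s = -11*s + L*s)
N = 560 (N = 4*(140 - (-10)*(-11 + 11)) = 4*(140 - (-10)*0) = 4*(140 - 1*0) = 4*(140 + 0) = 4*140 = 560)
(N - 342)/(G(16) + 475) = (560 - 342)/(-4 + 475) = 218/471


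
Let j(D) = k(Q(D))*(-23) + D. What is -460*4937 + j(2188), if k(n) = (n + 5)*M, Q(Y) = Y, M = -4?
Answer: -2067076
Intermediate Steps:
k(n) = -20 - 4*n (k(n) = (n + 5)*(-4) = (5 + n)*(-4) = -20 - 4*n)
j(D) = 460 + 93*D (j(D) = (-20 - 4*D)*(-23) + D = (460 + 92*D) + D = 460 + 93*D)
-460*4937 + j(2188) = -460*4937 + (460 + 93*2188) = -2271020 + (460 + 203484) = -2271020 + 203944 = -2067076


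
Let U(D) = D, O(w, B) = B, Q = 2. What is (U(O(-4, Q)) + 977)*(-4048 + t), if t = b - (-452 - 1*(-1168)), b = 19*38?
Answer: -3957118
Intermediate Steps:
b = 722
t = 6 (t = 722 - (-452 - 1*(-1168)) = 722 - (-452 + 1168) = 722 - 1*716 = 722 - 716 = 6)
(U(O(-4, Q)) + 977)*(-4048 + t) = (2 + 977)*(-4048 + 6) = 979*(-4042) = -3957118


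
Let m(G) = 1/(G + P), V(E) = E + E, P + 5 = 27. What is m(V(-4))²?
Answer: 1/196 ≈ 0.0051020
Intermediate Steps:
P = 22 (P = -5 + 27 = 22)
V(E) = 2*E
m(G) = 1/(22 + G) (m(G) = 1/(G + 22) = 1/(22 + G))
m(V(-4))² = (1/(22 + 2*(-4)))² = (1/(22 - 8))² = (1/14)² = 1/196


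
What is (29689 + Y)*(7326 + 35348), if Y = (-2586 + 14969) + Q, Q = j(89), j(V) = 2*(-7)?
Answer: 1794783092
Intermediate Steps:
j(V) = -14
Q = -14
Y = 12369 (Y = (-2586 + 14969) - 14 = 12383 - 14 = 12369)
(29689 + Y)*(7326 + 35348) = (29689 + 12369)*(7326 + 35348) = 42058*42674 = 1794783092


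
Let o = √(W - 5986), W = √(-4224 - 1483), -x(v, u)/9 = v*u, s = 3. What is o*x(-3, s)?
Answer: 81*√(-5986 + I*√5707) ≈ 39.544 + 6267.0*I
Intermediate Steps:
x(v, u) = -9*u*v (x(v, u) = -9*v*u = -9*u*v)
W = I*√5707 (W = √(-5707) = I*√5707 ≈ 75.545*I)
o = √(-5986 + I*√5707) (o = √(I*√5707 - 5986) = √(-5986 + I*√5707) ≈ 0.4882 + 77.371*I)
o*x(-3, s) = √(-5986 + I*√5707)*(-9*3*(-3)) = √(-5986 + I*√5707)*81 = 81*√(-5986 + I*√5707)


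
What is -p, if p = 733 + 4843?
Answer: -5576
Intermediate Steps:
p = 5576
-p = -1*5576 = -5576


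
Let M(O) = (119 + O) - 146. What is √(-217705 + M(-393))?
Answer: 25*I*√349 ≈ 467.04*I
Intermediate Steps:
M(O) = -27 + O
√(-217705 + M(-393)) = √(-217705 + (-27 - 393)) = √(-217705 - 420) = √(-218125) = 25*I*√349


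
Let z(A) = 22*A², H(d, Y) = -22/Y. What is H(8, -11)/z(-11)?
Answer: 1/1331 ≈ 0.00075131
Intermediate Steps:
H(8, -11)/z(-11) = (-22/(-11))/((22*(-11)²)) = (-22*(-1/11))/((22*121)) = 2/2662 = 2*(1/2662) = 1/1331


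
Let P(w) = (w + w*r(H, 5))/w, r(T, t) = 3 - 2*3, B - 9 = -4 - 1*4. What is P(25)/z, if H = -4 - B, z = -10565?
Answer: 2/10565 ≈ 0.00018930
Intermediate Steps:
B = 1 (B = 9 + (-4 - 1*4) = 9 + (-4 - 4) = 9 - 8 = 1)
H = -5 (H = -4 - 1*1 = -4 - 1 = -5)
r(T, t) = -3 (r(T, t) = 3 - 6 = -3)
P(w) = -2 (P(w) = (w + w*(-3))/w = (w - 3*w)/w = (-2*w)/w = -2)
P(25)/z = -2/(-10565) = -2*(-1/10565) = 2/10565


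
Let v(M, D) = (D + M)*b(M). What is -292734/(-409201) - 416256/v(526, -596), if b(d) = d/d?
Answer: 6552033186/1101695 ≈ 5947.2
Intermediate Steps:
b(d) = 1
v(M, D) = D + M (v(M, D) = (D + M)*1 = D + M)
-292734/(-409201) - 416256/v(526, -596) = -292734/(-409201) - 416256/(-596 + 526) = -292734*(-1/409201) - 416256/(-70) = 22518/31477 - 416256*(-1/70) = 22518/31477 + 208128/35 = 6552033186/1101695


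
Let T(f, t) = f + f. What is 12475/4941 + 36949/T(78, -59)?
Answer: 61503703/256932 ≈ 239.38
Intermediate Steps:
T(f, t) = 2*f
12475/4941 + 36949/T(78, -59) = 12475/4941 + 36949/((2*78)) = 12475*(1/4941) + 36949/156 = 12475/4941 + 36949*(1/156) = 12475/4941 + 36949/156 = 61503703/256932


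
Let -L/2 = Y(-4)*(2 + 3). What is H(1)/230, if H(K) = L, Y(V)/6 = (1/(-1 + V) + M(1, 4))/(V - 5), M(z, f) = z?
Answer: 8/345 ≈ 0.023188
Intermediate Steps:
Y(V) = 6*(1 + 1/(-1 + V))/(-5 + V) (Y(V) = 6*((1/(-1 + V) + 1)/(V - 5)) = 6*((1 + 1/(-1 + V))/(-5 + V)) = 6*(1 + 1/(-1 + V))/(-5 + V))
L = 16/3 (L = -2*6*(-4)/(5 + (-4)² - 6*(-4))*(2 + 3) = -2*6*(-4)/(5 + 16 + 24)*5 = -2*6*(-4)/45*5 = -2*6*(-4)*(1/45)*5 = -(-16)*5/15 = -2*(-8/3) = 16/3 ≈ 5.3333)
H(K) = 16/3
H(1)/230 = (16/3)/230 = (1/230)*(16/3) = 8/345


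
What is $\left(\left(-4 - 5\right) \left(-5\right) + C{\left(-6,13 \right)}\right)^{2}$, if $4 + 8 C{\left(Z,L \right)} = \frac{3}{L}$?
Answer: $\frac{21446161}{10816} \approx 1982.8$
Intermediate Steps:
$C{\left(Z,L \right)} = - \frac{1}{2} + \frac{3}{8 L}$ ($C{\left(Z,L \right)} = - \frac{1}{2} + \frac{3 \frac{1}{L}}{8} = - \frac{1}{2} + \frac{3}{8 L}$)
$\left(\left(-4 - 5\right) \left(-5\right) + C{\left(-6,13 \right)}\right)^{2} = \left(\left(-4 - 5\right) \left(-5\right) + \frac{3 - 52}{8 \cdot 13}\right)^{2} = \left(\left(-9\right) \left(-5\right) + \frac{1}{8} \cdot \frac{1}{13} \left(3 - 52\right)\right)^{2} = \left(45 + \frac{1}{8} \cdot \frac{1}{13} \left(-49\right)\right)^{2} = \left(45 - \frac{49}{104}\right)^{2} = \left(\frac{4631}{104}\right)^{2} = \frac{21446161}{10816}$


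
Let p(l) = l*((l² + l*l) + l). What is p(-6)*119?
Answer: -47124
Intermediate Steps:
p(l) = l*(l + 2*l²) (p(l) = l*((l² + l²) + l) = l*(2*l² + l) = l*(l + 2*l²))
p(-6)*119 = ((-6)²*(1 + 2*(-6)))*119 = (36*(1 - 12))*119 = (36*(-11))*119 = -396*119 = -47124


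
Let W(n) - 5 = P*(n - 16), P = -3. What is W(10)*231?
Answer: 5313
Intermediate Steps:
W(n) = 53 - 3*n (W(n) = 5 - 3*(n - 16) = 5 - 3*(-16 + n) = 5 + (48 - 3*n) = 53 - 3*n)
W(10)*231 = (53 - 3*10)*231 = (53 - 30)*231 = 23*231 = 5313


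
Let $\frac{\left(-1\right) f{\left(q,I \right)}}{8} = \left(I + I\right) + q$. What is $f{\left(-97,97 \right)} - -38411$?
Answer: $37635$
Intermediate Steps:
$f{\left(q,I \right)} = - 16 I - 8 q$ ($f{\left(q,I \right)} = - 8 \left(\left(I + I\right) + q\right) = - 8 \left(2 I + q\right) = - 8 \left(q + 2 I\right) = - 16 I - 8 q$)
$f{\left(-97,97 \right)} - -38411 = \left(\left(-16\right) 97 - -776\right) - -38411 = \left(-1552 + 776\right) + 38411 = -776 + 38411 = 37635$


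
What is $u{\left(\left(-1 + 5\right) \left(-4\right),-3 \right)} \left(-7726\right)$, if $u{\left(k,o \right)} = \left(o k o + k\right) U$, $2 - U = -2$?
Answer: $4944640$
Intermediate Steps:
$U = 4$ ($U = 2 - -2 = 2 + 2 = 4$)
$u{\left(k,o \right)} = 4 k + 4 k o^{2}$ ($u{\left(k,o \right)} = \left(o k o + k\right) 4 = \left(k o o + k\right) 4 = \left(k o^{2} + k\right) 4 = \left(k + k o^{2}\right) 4 = 4 k + 4 k o^{2}$)
$u{\left(\left(-1 + 5\right) \left(-4\right),-3 \right)} \left(-7726\right) = 4 \left(-1 + 5\right) \left(-4\right) \left(1 + \left(-3\right)^{2}\right) \left(-7726\right) = 4 \cdot 4 \left(-4\right) \left(1 + 9\right) \left(-7726\right) = 4 \left(-16\right) 10 \left(-7726\right) = \left(-640\right) \left(-7726\right) = 4944640$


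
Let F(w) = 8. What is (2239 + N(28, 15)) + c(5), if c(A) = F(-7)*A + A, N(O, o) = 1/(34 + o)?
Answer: 111917/49 ≈ 2284.0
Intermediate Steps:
c(A) = 9*A (c(A) = 8*A + A = 9*A)
(2239 + N(28, 15)) + c(5) = (2239 + 1/(34 + 15)) + 9*5 = (2239 + 1/49) + 45 = 109712/49 + 45 = 111917/49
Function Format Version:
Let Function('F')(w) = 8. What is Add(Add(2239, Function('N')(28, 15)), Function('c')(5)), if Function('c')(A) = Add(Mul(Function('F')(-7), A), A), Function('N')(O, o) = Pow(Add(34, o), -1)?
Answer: Rational(111917, 49) ≈ 2284.0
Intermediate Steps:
Function('c')(A) = Mul(9, A) (Function('c')(A) = Add(Mul(8, A), A) = Mul(9, A))
Add(Add(2239, Function('N')(28, 15)), Function('c')(5)) = Add(Add(2239, Pow(Add(34, 15), -1)), Mul(9, 5)) = Add(Add(2239, Pow(49, -1)), 45) = Add(Add(2239, Rational(1, 49)), 45) = Add(Rational(109712, 49), 45) = Rational(111917, 49)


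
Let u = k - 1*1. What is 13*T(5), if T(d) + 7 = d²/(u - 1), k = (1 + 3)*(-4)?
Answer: -1963/18 ≈ -109.06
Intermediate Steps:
k = -16 (k = 4*(-4) = -16)
u = -17 (u = -16 - 1*1 = -16 - 1 = -17)
T(d) = -7 - d²/18 (T(d) = -7 + d²/(-17 - 1) = -7 + d²/(-18) = -7 - d²/18)
13*T(5) = 13*(-7 - 1/18*5²) = 13*(-7 - 1/18*25) = 13*(-7 - 25/18) = 13*(-151/18) = -1963/18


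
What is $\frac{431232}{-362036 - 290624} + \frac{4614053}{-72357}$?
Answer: $- \frac{760652621201}{11806129905} \approx -64.429$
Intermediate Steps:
$\frac{431232}{-362036 - 290624} + \frac{4614053}{-72357} = \frac{431232}{-652660} + 4614053 \left(- \frac{1}{72357}\right) = 431232 \left(- \frac{1}{652660}\right) - \frac{4614053}{72357} = - \frac{107808}{163165} - \frac{4614053}{72357} = - \frac{760652621201}{11806129905}$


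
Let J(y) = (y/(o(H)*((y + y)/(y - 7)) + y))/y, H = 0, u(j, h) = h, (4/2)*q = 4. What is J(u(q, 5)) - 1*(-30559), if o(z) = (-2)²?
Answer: 458384/15 ≈ 30559.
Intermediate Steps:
q = 2 (q = (½)*4 = 2)
o(z) = 4
J(y) = 1/(y + 8*y/(-7 + y)) (J(y) = (y/(4*((y + y)/(y - 7)) + y))/y = (y/(4*((2*y)/(-7 + y)) + y))/y = (y/(4*(2*y/(-7 + y)) + y))/y = (y/(8*y/(-7 + y) + y))/y = (y/(y + 8*y/(-7 + y)))/y = 1/(y + 8*y/(-7 + y)))
J(u(q, 5)) - 1*(-30559) = (-7 + 5)/(5*(1 + 5)) - 1*(-30559) = (⅕)*(-2)/6 + 30559 = (⅕)*(⅙)*(-2) + 30559 = -1/15 + 30559 = 458384/15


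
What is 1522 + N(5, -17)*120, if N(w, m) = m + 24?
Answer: 2362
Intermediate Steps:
N(w, m) = 24 + m
1522 + N(5, -17)*120 = 1522 + (24 - 17)*120 = 1522 + 7*120 = 1522 + 840 = 2362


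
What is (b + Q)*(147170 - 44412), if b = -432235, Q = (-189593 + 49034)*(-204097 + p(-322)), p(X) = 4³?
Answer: 2946918813220696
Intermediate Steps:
p(X) = 64
Q = 28678674447 (Q = (-189593 + 49034)*(-204097 + 64) = -140559*(-204033) = 28678674447)
(b + Q)*(147170 - 44412) = (-432235 + 28678674447)*(147170 - 44412) = 28678242212*102758 = 2946918813220696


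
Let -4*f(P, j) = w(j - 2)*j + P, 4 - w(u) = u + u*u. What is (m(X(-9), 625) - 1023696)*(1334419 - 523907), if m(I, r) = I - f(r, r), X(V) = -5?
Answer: -50061613892412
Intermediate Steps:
w(u) = 4 - u - u² (w(u) = 4 - (u + u*u) = 4 - (u + u²) = 4 + (-u - u²) = 4 - u - u²)
f(P, j) = -P/4 - j*(6 - j - (-2 + j)²)/4 (f(P, j) = -((4 - (j - 2) - (j - 2)²)*j + P)/4 = -((4 - (-2 + j) - (-2 + j)²)*j + P)/4 = -((4 + (2 - j) - (-2 + j)²)*j + P)/4 = -((6 - j - (-2 + j)²)*j + P)/4 = -(j*(6 - j - (-2 + j)²) + P)/4 = -(P + j*(6 - j - (-2 + j)²))/4 = -P/4 - j*(6 - j - (-2 + j)²)/4)
m(I, r) = I + r/4 - r*(-6 + r + (-2 + r)²)/4 (m(I, r) = I - (-r/4 + r*(-6 + r + (-2 + r)²)/4) = I + (r/4 - r*(-6 + r + (-2 + r)²)/4) = I + r/4 - r*(-6 + r + (-2 + r)²)/4)
(m(X(-9), 625) - 1023696)*(1334419 - 523907) = ((-5 + (¼)*625 - ¼*625*(-6 + 625 + (-2 + 625)²)) - 1023696)*(1334419 - 523907) = ((-5 + 625/4 - ¼*625*(-6 + 625 + 623²)) - 1023696)*810512 = ((-5 + 625/4 - ¼*625*(-6 + 625 + 388129)) - 1023696)*810512 = ((-5 + 625/4 - ¼*625*388748) - 1023696)*810512 = ((-5 + 625/4 - 60741875) - 1023696)*810512 = (-242966895/4 - 1023696)*810512 = -247061679/4*810512 = -50061613892412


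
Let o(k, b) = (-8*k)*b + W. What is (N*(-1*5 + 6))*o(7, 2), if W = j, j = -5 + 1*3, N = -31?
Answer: 3534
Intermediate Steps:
j = -2 (j = -5 + 3 = -2)
W = -2
o(k, b) = -2 - 8*b*k (o(k, b) = (-8*k)*b - 2 = -8*b*k - 2 = -2 - 8*b*k)
(N*(-1*5 + 6))*o(7, 2) = (-31*(-1*5 + 6))*(-2 - 8*2*7) = (-31*(-5 + 6))*(-2 - 112) = -31*1*(-114) = -31*(-114) = 3534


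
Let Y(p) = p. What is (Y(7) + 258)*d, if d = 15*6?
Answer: 23850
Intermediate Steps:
d = 90
(Y(7) + 258)*d = (7 + 258)*90 = 265*90 = 23850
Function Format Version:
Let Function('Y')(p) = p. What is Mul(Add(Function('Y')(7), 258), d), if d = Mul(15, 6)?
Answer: 23850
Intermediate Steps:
d = 90
Mul(Add(Function('Y')(7), 258), d) = Mul(Add(7, 258), 90) = Mul(265, 90) = 23850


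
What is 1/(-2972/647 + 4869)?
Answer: 647/3147271 ≈ 0.00020558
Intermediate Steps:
1/(-2972/647 + 4869) = 1/(3147271/647) = 647/3147271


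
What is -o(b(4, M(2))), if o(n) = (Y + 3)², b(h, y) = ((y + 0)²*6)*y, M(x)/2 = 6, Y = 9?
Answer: -144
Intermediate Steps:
M(x) = 12 (M(x) = 2*6 = 12)
b(h, y) = 6*y³ (b(h, y) = (y²*6)*y = (6*y²)*y = 6*y³)
o(n) = 144 (o(n) = (9 + 3)² = 12² = 144)
-o(b(4, M(2))) = -1*144 = -144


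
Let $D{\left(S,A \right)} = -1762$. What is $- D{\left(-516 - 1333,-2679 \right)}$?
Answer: $1762$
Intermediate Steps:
$- D{\left(-516 - 1333,-2679 \right)} = \left(-1\right) \left(-1762\right) = 1762$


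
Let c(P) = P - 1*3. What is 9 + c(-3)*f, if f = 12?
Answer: -63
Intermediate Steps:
c(P) = -3 + P (c(P) = P - 3 = -3 + P)
9 + c(-3)*f = 9 + (-3 - 3)*12 = 9 - 6*12 = 9 - 72 = -63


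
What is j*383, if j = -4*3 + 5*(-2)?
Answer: -8426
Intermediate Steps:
j = -22 (j = -12 - 10 = -22)
j*383 = -22*383 = -8426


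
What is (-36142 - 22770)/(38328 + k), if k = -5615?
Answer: -58912/32713 ≈ -1.8009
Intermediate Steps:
(-36142 - 22770)/(38328 + k) = (-36142 - 22770)/(38328 - 5615) = -58912/32713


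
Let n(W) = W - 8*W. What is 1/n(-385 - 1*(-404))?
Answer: -1/133 ≈ -0.0075188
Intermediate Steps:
n(W) = -7*W
1/n(-385 - 1*(-404)) = 1/(-7*(-385 - 1*(-404))) = 1/(-7*(-385 + 404)) = 1/(-7*19) = 1/(-133) = -1/133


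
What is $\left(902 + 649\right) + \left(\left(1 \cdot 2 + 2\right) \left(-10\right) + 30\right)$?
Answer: $1541$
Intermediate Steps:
$\left(902 + 649\right) + \left(\left(1 \cdot 2 + 2\right) \left(-10\right) + 30\right) = 1551 + \left(\left(2 + 2\right) \left(-10\right) + 30\right) = 1551 + \left(4 \left(-10\right) + 30\right) = 1551 + \left(-40 + 30\right) = 1551 - 10 = 1541$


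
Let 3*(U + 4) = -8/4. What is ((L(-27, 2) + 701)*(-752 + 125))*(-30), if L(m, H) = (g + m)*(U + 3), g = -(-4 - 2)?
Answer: 13844160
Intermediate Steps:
g = 6 (g = -1*(-6) = 6)
U = -14/3 (U = -4 + (-8/4)/3 = -4 + (-8*¼)/3 = -4 + (⅓)*(-2) = -4 - ⅔ = -14/3 ≈ -4.6667)
L(m, H) = -10 - 5*m/3 (L(m, H) = (6 + m)*(-14/3 + 3) = (6 + m)*(-5/3) = -10 - 5*m/3)
((L(-27, 2) + 701)*(-752 + 125))*(-30) = (((-10 - 5/3*(-27)) + 701)*(-752 + 125))*(-30) = (((-10 + 45) + 701)*(-627))*(-30) = ((35 + 701)*(-627))*(-30) = (736*(-627))*(-30) = -461472*(-30) = 13844160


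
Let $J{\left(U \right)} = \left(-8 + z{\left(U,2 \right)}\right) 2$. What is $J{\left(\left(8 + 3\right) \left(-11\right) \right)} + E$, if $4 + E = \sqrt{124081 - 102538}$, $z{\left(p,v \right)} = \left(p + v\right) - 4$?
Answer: $-266 + \sqrt{21543} \approx -119.22$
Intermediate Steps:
$z{\left(p,v \right)} = -4 + p + v$
$E = -4 + \sqrt{21543}$ ($E = -4 + \sqrt{124081 - 102538} = -4 + \sqrt{21543} \approx 142.78$)
$J{\left(U \right)} = -20 + 2 U$ ($J{\left(U \right)} = \left(-8 + \left(-4 + U + 2\right)\right) 2 = \left(-8 + \left(-2 + U\right)\right) 2 = \left(-10 + U\right) 2 = -20 + 2 U$)
$J{\left(\left(8 + 3\right) \left(-11\right) \right)} + E = \left(-20 + 2 \left(8 + 3\right) \left(-11\right)\right) - \left(4 - \sqrt{21543}\right) = \left(-20 + 2 \cdot 11 \left(-11\right)\right) - \left(4 - \sqrt{21543}\right) = \left(-20 + 2 \left(-121\right)\right) - \left(4 - \sqrt{21543}\right) = \left(-20 - 242\right) - \left(4 - \sqrt{21543}\right) = -262 - \left(4 - \sqrt{21543}\right) = -266 + \sqrt{21543}$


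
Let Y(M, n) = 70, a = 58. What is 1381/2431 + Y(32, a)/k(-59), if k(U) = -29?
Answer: -130121/70499 ≈ -1.8457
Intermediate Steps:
1381/2431 + Y(32, a)/k(-59) = 1381/2431 + 70/(-29) = 1381*(1/2431) + 70*(-1/29) = 1381/2431 - 70/29 = -130121/70499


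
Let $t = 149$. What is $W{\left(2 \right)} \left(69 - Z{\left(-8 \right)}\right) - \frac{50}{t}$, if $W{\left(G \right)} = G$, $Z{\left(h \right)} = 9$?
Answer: $\frac{17830}{149} \approx 119.66$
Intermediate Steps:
$W{\left(2 \right)} \left(69 - Z{\left(-8 \right)}\right) - \frac{50}{t} = 2 \left(69 - 9\right) - \frac{50}{149} = 2 \cdot 60 - \frac{50}{149} = 120 - \frac{50}{149} = \frac{17830}{149}$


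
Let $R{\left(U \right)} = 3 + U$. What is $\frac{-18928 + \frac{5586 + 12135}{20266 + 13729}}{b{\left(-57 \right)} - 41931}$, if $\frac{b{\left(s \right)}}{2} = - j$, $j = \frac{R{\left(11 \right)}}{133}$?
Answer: $\frac{12225353141}{27083578535} \approx 0.45139$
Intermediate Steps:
$j = \frac{2}{19}$ ($j = \frac{3 + 11}{133} = 14 \cdot \frac{1}{133} = \frac{2}{19} \approx 0.10526$)
$b{\left(s \right)} = - \frac{4}{19}$ ($b{\left(s \right)} = 2 \left(\left(-1\right) \frac{2}{19}\right) = 2 \left(- \frac{2}{19}\right) = - \frac{4}{19}$)
$\frac{-18928 + \frac{5586 + 12135}{20266 + 13729}}{b{\left(-57 \right)} - 41931} = \frac{-18928 + \frac{5586 + 12135}{20266 + 13729}}{- \frac{4}{19} - 41931} = \frac{-18928 + \frac{17721}{33995}}{- \frac{796693}{19}} = \left(-18928 + 17721 \cdot \frac{1}{33995}\right) \left(- \frac{19}{796693}\right) = \left(-18928 + \frac{17721}{33995}\right) \left(- \frac{19}{796693}\right) = \left(- \frac{643439639}{33995}\right) \left(- \frac{19}{796693}\right) = \frac{12225353141}{27083578535}$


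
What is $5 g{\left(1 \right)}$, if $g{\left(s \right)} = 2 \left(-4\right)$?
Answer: $-40$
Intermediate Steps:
$g{\left(s \right)} = -8$
$5 g{\left(1 \right)} = 5 \left(-8\right) = -40$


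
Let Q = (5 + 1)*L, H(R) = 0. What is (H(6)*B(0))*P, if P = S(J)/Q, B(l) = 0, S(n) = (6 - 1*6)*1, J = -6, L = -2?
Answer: 0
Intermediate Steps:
Q = -12 (Q = (5 + 1)*(-2) = 6*(-2) = -12)
S(n) = 0 (S(n) = (6 - 6)*1 = 0*1 = 0)
P = 0 (P = 0/(-12) = 0*(-1/12) = 0)
(H(6)*B(0))*P = (0*0)*0 = 0*0 = 0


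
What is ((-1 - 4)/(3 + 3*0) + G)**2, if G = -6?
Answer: 529/9 ≈ 58.778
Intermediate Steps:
((-1 - 4)/(3 + 3*0) + G)**2 = ((-1 - 4)/(3 + 3*0) - 6)**2 = (-5/(3 + 0) - 6)**2 = (-5/3 - 6)**2 = (-23/3)**2 = 529/9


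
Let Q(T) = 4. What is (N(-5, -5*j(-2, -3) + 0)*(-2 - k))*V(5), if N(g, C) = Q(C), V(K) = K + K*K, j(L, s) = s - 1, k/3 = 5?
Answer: -2040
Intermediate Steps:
k = 15 (k = 3*5 = 15)
j(L, s) = -1 + s
V(K) = K + K²
N(g, C) = 4
(N(-5, -5*j(-2, -3) + 0)*(-2 - k))*V(5) = (4*(-2 - 1*15))*(5*(1 + 5)) = (4*(-2 - 15))*(5*6) = (4*(-17))*30 = -68*30 = -2040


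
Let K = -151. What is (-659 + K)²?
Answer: 656100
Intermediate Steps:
(-659 + K)² = (-659 - 151)² = (-810)² = 656100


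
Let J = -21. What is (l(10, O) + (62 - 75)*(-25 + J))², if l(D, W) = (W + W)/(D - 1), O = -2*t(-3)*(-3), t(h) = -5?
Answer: 3147076/9 ≈ 3.4968e+5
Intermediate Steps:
O = -30 (O = -2*(-5)*(-3) = 10*(-3) = -30)
l(D, W) = 2*W/(-1 + D) (l(D, W) = (2*W)/(-1 + D) = 2*W/(-1 + D))
(l(10, O) + (62 - 75)*(-25 + J))² = (2*(-30)/(-1 + 10) + (62 - 75)*(-25 - 21))² = (2*(-30)/9 - 13*(-46))² = (2*(-30)*(⅑) + 598)² = (-20/3 + 598)² = (1774/3)² = 3147076/9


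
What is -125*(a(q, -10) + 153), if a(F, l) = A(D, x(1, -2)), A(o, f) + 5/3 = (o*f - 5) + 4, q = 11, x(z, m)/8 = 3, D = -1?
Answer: -47375/3 ≈ -15792.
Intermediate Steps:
x(z, m) = 24 (x(z, m) = 8*3 = 24)
A(o, f) = -8/3 + f*o (A(o, f) = -5/3 + ((o*f - 5) + 4) = -5/3 + ((f*o - 5) + 4) = -5/3 + ((-5 + f*o) + 4) = -5/3 + (-1 + f*o) = -8/3 + f*o)
a(F, l) = -80/3 (a(F, l) = -8/3 + 24*(-1) = -8/3 - 24 = -80/3)
-125*(a(q, -10) + 153) = -125*(-80/3 + 153) = -125*379/3 = -47375/3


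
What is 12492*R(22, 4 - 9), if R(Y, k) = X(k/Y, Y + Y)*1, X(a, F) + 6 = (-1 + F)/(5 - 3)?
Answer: 193626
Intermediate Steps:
X(a, F) = -13/2 + F/2 (X(a, F) = -6 + (-1 + F)/(5 - 3) = -6 + (-1 + F)/2 = -6 + (-1 + F)*(½) = -6 + (-½ + F/2) = -13/2 + F/2)
R(Y, k) = -13/2 + Y (R(Y, k) = (-13/2 + (Y + Y)/2)*1 = (-13/2 + (2*Y)/2)*1 = (-13/2 + Y)*1 = -13/2 + Y)
12492*R(22, 4 - 9) = 12492*(-13/2 + 22) = 12492*(31/2) = 193626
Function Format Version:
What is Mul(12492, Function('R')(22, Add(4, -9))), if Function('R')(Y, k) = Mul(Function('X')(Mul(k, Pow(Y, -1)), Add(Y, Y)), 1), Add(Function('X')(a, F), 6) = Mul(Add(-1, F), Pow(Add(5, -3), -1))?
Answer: 193626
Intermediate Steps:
Function('X')(a, F) = Add(Rational(-13, 2), Mul(Rational(1, 2), F)) (Function('X')(a, F) = Add(-6, Mul(Add(-1, F), Pow(Add(5, -3), -1))) = Add(-6, Mul(Add(-1, F), Pow(2, -1))) = Add(-6, Mul(Add(-1, F), Rational(1, 2))) = Add(-6, Add(Rational(-1, 2), Mul(Rational(1, 2), F))) = Add(Rational(-13, 2), Mul(Rational(1, 2), F)))
Function('R')(Y, k) = Add(Rational(-13, 2), Y) (Function('R')(Y, k) = Mul(Add(Rational(-13, 2), Mul(Rational(1, 2), Add(Y, Y))), 1) = Mul(Add(Rational(-13, 2), Mul(Rational(1, 2), Mul(2, Y))), 1) = Mul(Add(Rational(-13, 2), Y), 1) = Add(Rational(-13, 2), Y))
Mul(12492, Function('R')(22, Add(4, -9))) = Mul(12492, Add(Rational(-13, 2), 22)) = Mul(12492, Rational(31, 2)) = 193626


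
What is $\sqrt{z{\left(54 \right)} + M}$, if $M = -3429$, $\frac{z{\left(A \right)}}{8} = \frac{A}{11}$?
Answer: $\frac{3 i \sqrt{45573}}{11} \approx 58.221 i$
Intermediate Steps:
$z{\left(A \right)} = \frac{8 A}{11}$ ($z{\left(A \right)} = 8 \frac{A}{11} = \frac{8 A}{11}$)
$\sqrt{z{\left(54 \right)} + M} = \sqrt{\frac{8}{11} \cdot 54 - 3429} = \sqrt{\frac{432}{11} - 3429} = \sqrt{- \frac{37287}{11}} = \frac{3 i \sqrt{45573}}{11}$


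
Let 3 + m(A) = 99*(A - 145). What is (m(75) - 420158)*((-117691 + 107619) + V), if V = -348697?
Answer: 153227010979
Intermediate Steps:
m(A) = -14358 + 99*A (m(A) = -3 + 99*(A - 145) = -3 + 99*(-145 + A) = -3 + (-14355 + 99*A) = -14358 + 99*A)
(m(75) - 420158)*((-117691 + 107619) + V) = ((-14358 + 99*75) - 420158)*((-117691 + 107619) - 348697) = ((-14358 + 7425) - 420158)*(-10072 - 348697) = (-6933 - 420158)*(-358769) = -427091*(-358769) = 153227010979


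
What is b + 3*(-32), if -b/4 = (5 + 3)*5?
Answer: -256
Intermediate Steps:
b = -160 (b = -4*(5 + 3)*5 = -32*5 = -4*40 = -160)
b + 3*(-32) = -160 + 3*(-32) = -160 - 96 = -256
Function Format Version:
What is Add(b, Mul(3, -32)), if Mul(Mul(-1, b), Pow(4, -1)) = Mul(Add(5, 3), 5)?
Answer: -256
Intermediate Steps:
b = -160 (b = Mul(-4, Mul(Add(5, 3), 5)) = Mul(-4, Mul(8, 5)) = Mul(-4, 40) = -160)
Add(b, Mul(3, -32)) = Add(-160, Mul(3, -32)) = Add(-160, -96) = -256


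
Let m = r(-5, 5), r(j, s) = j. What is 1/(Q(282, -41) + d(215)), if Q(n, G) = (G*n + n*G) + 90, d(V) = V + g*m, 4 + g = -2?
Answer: -1/22789 ≈ -4.3881e-5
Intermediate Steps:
g = -6 (g = -4 - 2 = -6)
m = -5
d(V) = 30 + V (d(V) = V - 6*(-5) = V + 30 = 30 + V)
Q(n, G) = 90 + 2*G*n (Q(n, G) = (G*n + G*n) + 90 = 2*G*n + 90 = 90 + 2*G*n)
1/(Q(282, -41) + d(215)) = 1/((90 + 2*(-41)*282) + (30 + 215)) = 1/((90 - 23124) + 245) = 1/(-23034 + 245) = 1/(-22789) = -1/22789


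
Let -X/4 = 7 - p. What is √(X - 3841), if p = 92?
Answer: 3*I*√389 ≈ 59.169*I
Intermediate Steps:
X = 340 (X = -4*(7 - 1*92) = -4*(7 - 92) = -4*(-85) = 340)
√(X - 3841) = √(340 - 3841) = √(-3501) = 3*I*√389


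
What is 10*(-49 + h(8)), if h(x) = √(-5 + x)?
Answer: -490 + 10*√3 ≈ -472.68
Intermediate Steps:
10*(-49 + h(8)) = 10*(-49 + √(-5 + 8)) = 10*(-49 + √3) = -490 + 10*√3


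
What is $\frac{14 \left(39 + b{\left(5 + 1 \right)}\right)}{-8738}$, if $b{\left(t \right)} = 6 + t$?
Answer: $- \frac{21}{257} \approx -0.081712$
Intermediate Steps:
$\frac{14 \left(39 + b{\left(5 + 1 \right)}\right)}{-8738} = \frac{14 \left(39 + \left(6 + \left(5 + 1\right)\right)\right)}{-8738} = 14 \left(39 + \left(6 + 6\right)\right) \left(- \frac{1}{8738}\right) = 14 \left(39 + 12\right) \left(- \frac{1}{8738}\right) = 14 \cdot 51 \left(- \frac{1}{8738}\right) = 714 \left(- \frac{1}{8738}\right) = - \frac{21}{257}$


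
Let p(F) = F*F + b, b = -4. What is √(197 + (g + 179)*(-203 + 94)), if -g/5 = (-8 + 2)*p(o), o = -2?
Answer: 3*I*√2146 ≈ 138.97*I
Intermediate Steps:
p(F) = -4 + F² (p(F) = F*F - 4 = F² - 4 = -4 + F²)
g = 0 (g = -5*(-8 + 2)*(-4 + (-2)²) = -(-30)*(-4 + 4) = -(-30)*0 = -5*0 = 0)
√(197 + (g + 179)*(-203 + 94)) = √(197 + (0 + 179)*(-203 + 94)) = √(197 + 179*(-109)) = √(197 - 19511) = √(-19314) = 3*I*√2146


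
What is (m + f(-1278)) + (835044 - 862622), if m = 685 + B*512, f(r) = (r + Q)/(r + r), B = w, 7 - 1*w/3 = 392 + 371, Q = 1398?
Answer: -253067227/213 ≈ -1.1881e+6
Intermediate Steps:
w = -2268 (w = 21 - 3*(392 + 371) = 21 - 3*763 = 21 - 2289 = -2268)
B = -2268
f(r) = (1398 + r)/(2*r) (f(r) = (r + 1398)/(r + r) = (1398 + r)/((2*r)) = (1398 + r)*(1/(2*r)) = (1398 + r)/(2*r))
m = -1160531 (m = 685 - 2268*512 = 685 - 1161216 = -1160531)
(m + f(-1278)) + (835044 - 862622) = (-1160531 + (½)*(1398 - 1278)/(-1278)) + (835044 - 862622) = (-1160531 + (½)*(-1/1278)*120) - 27578 = (-1160531 - 10/213) - 27578 = -247193113/213 - 27578 = -253067227/213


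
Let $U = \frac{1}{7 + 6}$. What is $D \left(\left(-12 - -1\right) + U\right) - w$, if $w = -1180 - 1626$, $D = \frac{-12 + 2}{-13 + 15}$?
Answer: $\frac{37188}{13} \approx 2860.6$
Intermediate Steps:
$U = \frac{1}{13} \approx 0.076923$
$D = -5$ ($D = - \frac{10}{2} = \left(-10\right) \frac{1}{2} = -5$)
$w = -2806$ ($w = -1180 - 1626 = -2806$)
$D \left(\left(-12 - -1\right) + U\right) - w = - 5 \left(\left(-12 - -1\right) + \frac{1}{13}\right) - -2806 = - 5 \left(\left(-12 + 1\right) + \frac{1}{13}\right) + 2806 = - 5 \left(-11 + \frac{1}{13}\right) + 2806 = \left(-5\right) \left(- \frac{142}{13}\right) + 2806 = \frac{710}{13} + 2806 = \frac{37188}{13}$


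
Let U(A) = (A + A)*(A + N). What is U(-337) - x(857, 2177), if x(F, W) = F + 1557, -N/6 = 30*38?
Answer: 4834884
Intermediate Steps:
N = -6840 (N = -180*38 = -6*1140 = -6840)
U(A) = 2*A*(-6840 + A) (U(A) = (A + A)*(A - 6840) = (2*A)*(-6840 + A) = 2*A*(-6840 + A))
x(F, W) = 1557 + F
U(-337) - x(857, 2177) = 2*(-337)*(-6840 - 337) - (1557 + 857) = 2*(-337)*(-7177) - 1*2414 = 4837298 - 2414 = 4834884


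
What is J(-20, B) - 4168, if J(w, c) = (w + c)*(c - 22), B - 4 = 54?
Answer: -2800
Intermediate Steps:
B = 58 (B = 4 + 54 = 58)
J(w, c) = (-22 + c)*(c + w) (J(w, c) = (c + w)*(-22 + c) = (-22 + c)*(c + w))
J(-20, B) - 4168 = (58² - 22*58 - 22*(-20) + 58*(-20)) - 4168 = (3364 - 1276 + 440 - 1160) - 4168 = 1368 - 4168 = -2800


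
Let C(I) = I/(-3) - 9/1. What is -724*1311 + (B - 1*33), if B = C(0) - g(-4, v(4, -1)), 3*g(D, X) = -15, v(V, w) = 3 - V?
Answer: -949201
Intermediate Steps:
g(D, X) = -5 (g(D, X) = (⅓)*(-15) = -5)
C(I) = -9 - I/3 (C(I) = I*(-⅓) - 9*1 = -I/3 - 9 = -9 - I/3)
B = -4 (B = (-9 - ⅓*0) - 1*(-5) = (-9 + 0) + 5 = -9 + 5 = -4)
-724*1311 + (B - 1*33) = -724*1311 + (-4 - 1*33) = -949164 + (-4 - 33) = -949164 - 37 = -949201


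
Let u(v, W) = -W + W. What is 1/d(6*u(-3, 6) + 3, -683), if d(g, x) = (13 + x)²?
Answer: 1/448900 ≈ 2.2277e-6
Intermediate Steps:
u(v, W) = 0
1/d(6*u(-3, 6) + 3, -683) = 1/((13 - 683)²) = 1/((-670)²) = 1/448900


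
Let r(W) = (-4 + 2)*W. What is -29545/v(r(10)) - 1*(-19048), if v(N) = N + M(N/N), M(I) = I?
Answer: 20603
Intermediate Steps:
r(W) = -2*W
v(N) = 1 + N (v(N) = N + N/N = N + 1 = 1 + N)
-29545/v(r(10)) - 1*(-19048) = -29545/(1 - 2*10) - 1*(-19048) = -29545/(1 - 20) + 19048 = -29545/(-19) + 19048 = -29545*(-1/19) + 19048 = 1555 + 19048 = 20603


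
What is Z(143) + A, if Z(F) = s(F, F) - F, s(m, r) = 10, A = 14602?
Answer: 14469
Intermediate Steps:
Z(F) = 10 - F
Z(143) + A = (10 - 1*143) + 14602 = (10 - 143) + 14602 = -133 + 14602 = 14469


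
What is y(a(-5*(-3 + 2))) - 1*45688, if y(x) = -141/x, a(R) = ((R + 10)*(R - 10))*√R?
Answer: -45688 + 47*√5/125 ≈ -45687.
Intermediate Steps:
a(R) = √R*(-10 + R)*(10 + R) (a(R) = ((10 + R)*(-10 + R))*√R = ((-10 + R)*(10 + R))*√R = √R*(-10 + R)*(10 + R))
y(a(-5*(-3 + 2))) - 1*45688 = -141*√5/(5*(-100 + (-5*(-3 + 2))²)) - 1*45688 = -141*√5/(5*(-100 + (-5*(-1))²)) - 45688 = -141*√5/(5*(-100 + 5²)) - 45688 = -141*√5/(5*(-100 + 25)) - 45688 = -141*(-√5/375) - 45688 = -(-47)*√5/125 - 45688 = 47*√5/125 - 45688 = -45688 + 47*√5/125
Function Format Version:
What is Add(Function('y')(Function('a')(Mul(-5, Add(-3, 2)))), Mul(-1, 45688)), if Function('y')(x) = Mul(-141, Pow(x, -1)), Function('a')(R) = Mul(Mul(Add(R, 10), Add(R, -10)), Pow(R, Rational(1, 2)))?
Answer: Add(-45688, Mul(Rational(47, 125), Pow(5, Rational(1, 2)))) ≈ -45687.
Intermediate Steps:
Function('a')(R) = Mul(Pow(R, Rational(1, 2)), Add(-10, R), Add(10, R)) (Function('a')(R) = Mul(Mul(Add(10, R), Add(-10, R)), Pow(R, Rational(1, 2))) = Mul(Mul(Add(-10, R), Add(10, R)), Pow(R, Rational(1, 2))) = Mul(Pow(R, Rational(1, 2)), Add(-10, R), Add(10, R)))
Add(Function('y')(Function('a')(Mul(-5, Add(-3, 2)))), Mul(-1, 45688)) = Add(Mul(-141, Pow(Mul(Pow(Mul(-5, Add(-3, 2)), Rational(1, 2)), Add(-100, Pow(Mul(-5, Add(-3, 2)), 2))), -1)), Mul(-1, 45688)) = Add(Mul(-141, Pow(Mul(Pow(Mul(-5, -1), Rational(1, 2)), Add(-100, Pow(Mul(-5, -1), 2))), -1)), -45688) = Add(Mul(-141, Pow(Mul(Pow(5, Rational(1, 2)), Add(-100, Pow(5, 2))), -1)), -45688) = Add(Mul(-141, Pow(Mul(Pow(5, Rational(1, 2)), Add(-100, 25)), -1)), -45688) = Add(Mul(-141, Pow(Mul(Pow(5, Rational(1, 2)), -75), -1)), -45688) = Add(Mul(-141, Pow(Mul(-75, Pow(5, Rational(1, 2))), -1)), -45688) = Add(Mul(-141, Mul(Rational(-1, 375), Pow(5, Rational(1, 2)))), -45688) = Add(Mul(Rational(47, 125), Pow(5, Rational(1, 2))), -45688) = Add(-45688, Mul(Rational(47, 125), Pow(5, Rational(1, 2))))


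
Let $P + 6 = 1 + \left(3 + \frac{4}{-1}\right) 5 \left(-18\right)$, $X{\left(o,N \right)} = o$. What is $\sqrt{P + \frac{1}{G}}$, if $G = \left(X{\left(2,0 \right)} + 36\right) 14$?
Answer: $\frac{\sqrt{6014393}}{266} \approx 9.2197$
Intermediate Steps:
$P = 85$ ($P = -6 + \left(1 + \left(3 + \frac{4}{-1}\right) 5 \left(-18\right)\right) = -6 + \left(1 + \left(3 + 4 \left(-1\right)\right) 5 \left(-18\right)\right) = -6 + \left(1 + \left(3 - 4\right) 5 \left(-18\right)\right) = -6 + \left(1 + \left(-1\right) 5 \left(-18\right)\right) = -6 + \left(1 - -90\right) = -6 + \left(1 + 90\right) = -6 + 91 = 85$)
$G = 532$ ($G = \left(2 + 36\right) 14 = 38 \cdot 14 = 532$)
$\sqrt{P + \frac{1}{G}} = \sqrt{85 + \frac{1}{532}} = \sqrt{\frac{45221}{532}} = \frac{\sqrt{6014393}}{266}$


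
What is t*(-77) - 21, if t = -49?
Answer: 3752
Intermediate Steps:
t*(-77) - 21 = -49*(-77) - 21 = 3773 - 21 = 3752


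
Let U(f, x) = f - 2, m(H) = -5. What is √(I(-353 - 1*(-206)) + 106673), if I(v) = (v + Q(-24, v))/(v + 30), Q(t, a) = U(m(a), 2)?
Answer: √162251635/39 ≈ 326.61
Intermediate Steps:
U(f, x) = -2 + f
Q(t, a) = -7 (Q(t, a) = -2 - 5 = -7)
I(v) = (-7 + v)/(30 + v) (I(v) = (v - 7)/(v + 30) = (-7 + v)/(30 + v))
√(I(-353 - 1*(-206)) + 106673) = √((-7 + (-353 - 1*(-206)))/(30 + (-353 - 1*(-206))) + 106673) = √((-7 + (-353 + 206))/(30 + (-353 + 206)) + 106673) = √((-7 - 147)/(30 - 147) + 106673) = √(-154/(-117) + 106673) = √(-1/117*(-154) + 106673) = √(154/117 + 106673) = √(12480895/117) = √162251635/39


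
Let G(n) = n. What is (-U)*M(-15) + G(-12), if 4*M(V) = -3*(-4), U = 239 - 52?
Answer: -573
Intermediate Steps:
U = 187
M(V) = 3 (M(V) = (-3*(-4))/4 = (¼)*12 = 3)
(-U)*M(-15) + G(-12) = -1*187*3 - 12 = -187*3 - 12 = -561 - 12 = -573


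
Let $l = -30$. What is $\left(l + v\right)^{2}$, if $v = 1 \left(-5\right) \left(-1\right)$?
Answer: $625$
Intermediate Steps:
$v = 5$ ($v = \left(-5\right) \left(-1\right) = 5$)
$\left(l + v\right)^{2} = \left(-30 + 5\right)^{2} = \left(-25\right)^{2} = 625$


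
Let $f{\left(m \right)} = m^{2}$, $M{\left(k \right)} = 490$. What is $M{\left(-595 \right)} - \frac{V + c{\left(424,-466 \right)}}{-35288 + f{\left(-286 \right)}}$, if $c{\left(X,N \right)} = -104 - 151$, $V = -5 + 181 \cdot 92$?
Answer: $\frac{5693132}{11627} \approx 489.65$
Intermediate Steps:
$V = 16647$ ($V = -5 + 16652 = 16647$)
$c{\left(X,N \right)} = -255$
$M{\left(-595 \right)} - \frac{V + c{\left(424,-466 \right)}}{-35288 + f{\left(-286 \right)}} = 490 - \frac{16647 - 255}{-35288 + \left(-286\right)^{2}} = 490 - \frac{16392}{-35288 + 81796} = 490 - \frac{16392}{46508} = 490 - 16392 \cdot \frac{1}{46508} = 490 - \frac{4098}{11627} = \frac{5693132}{11627}$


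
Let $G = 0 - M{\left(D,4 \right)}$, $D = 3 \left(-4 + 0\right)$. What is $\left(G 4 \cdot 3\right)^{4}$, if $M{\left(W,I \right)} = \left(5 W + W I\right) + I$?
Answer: $2425818710016$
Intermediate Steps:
$D = -12$ ($D = 3 \left(-4\right) = -12$)
$M{\left(W,I \right)} = I + 5 W + I W$ ($M{\left(W,I \right)} = \left(5 W + I W\right) + I = I + 5 W + I W$)
$G = 104$ ($G = 0 - \left(4 + 5 \left(-12\right) + 4 \left(-12\right)\right) = 0 - \left(4 - 60 - 48\right) = 0 - -104 = 0 + 104 = 104$)
$\left(G 4 \cdot 3\right)^{4} = \left(104 \cdot 4 \cdot 3\right)^{4} = \left(416 \cdot 3\right)^{4} = 1248^{4} = 2425818710016$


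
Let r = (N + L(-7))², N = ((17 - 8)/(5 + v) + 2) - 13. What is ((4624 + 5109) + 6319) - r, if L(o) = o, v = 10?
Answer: 393731/25 ≈ 15749.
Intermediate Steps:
N = -52/5 (N = ((17 - 8)/(5 + 10) + 2) - 13 = (9/15 + 2) - 13 = (9*(1/15) + 2) - 13 = (⅗ + 2) - 13 = 13/5 - 13 = -52/5 ≈ -10.400)
r = 7569/25 (r = (-52/5 - 7)² = (-87/5)² = 7569/25 ≈ 302.76)
((4624 + 5109) + 6319) - r = ((4624 + 5109) + 6319) - 1*7569/25 = (9733 + 6319) - 7569/25 = 16052 - 7569/25 = 393731/25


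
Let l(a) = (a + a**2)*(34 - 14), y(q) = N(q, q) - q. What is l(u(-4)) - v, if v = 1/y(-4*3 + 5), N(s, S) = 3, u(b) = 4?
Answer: 3999/10 ≈ 399.90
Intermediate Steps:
y(q) = 3 - q
l(a) = 20*a + 20*a**2 (l(a) = (a + a**2)*20 = 20*a + 20*a**2)
v = 1/10 (v = 1/(3 - (-4*3 + 5)) = 1/(3 - (-12 + 5)) = 1/(3 - 1*(-7)) = 1/(3 + 7) = 1/10 ≈ 0.10000)
l(u(-4)) - v = 20*4*(1 + 4) - 1*1/10 = 20*4*5 - 1/10 = 400 - 1/10 = 3999/10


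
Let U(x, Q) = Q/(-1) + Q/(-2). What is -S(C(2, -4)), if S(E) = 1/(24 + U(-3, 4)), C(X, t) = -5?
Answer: -1/18 ≈ -0.055556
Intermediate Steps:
U(x, Q) = -3*Q/2 (U(x, Q) = Q*(-1) + Q*(-½) = -Q - Q/2 = -3*Q/2)
S(E) = 1/18 (S(E) = 1/(24 - 3/2*4) = 1/(24 - 6) = 1/18)
-S(C(2, -4)) = -1*1/18 = -1/18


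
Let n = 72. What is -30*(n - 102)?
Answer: 900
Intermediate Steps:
-30*(n - 102) = -30*(72 - 102) = -30*(-30) = 900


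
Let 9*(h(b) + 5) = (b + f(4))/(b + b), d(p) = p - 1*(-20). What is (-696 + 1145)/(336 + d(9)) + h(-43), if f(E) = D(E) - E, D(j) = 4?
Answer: -24403/6570 ≈ -3.7143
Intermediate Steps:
d(p) = 20 + p (d(p) = p + 20 = 20 + p)
f(E) = 4 - E
h(b) = -89/18 (h(b) = -5 + ((b + (4 - 1*4))/(b + b))/9 = -5 + ((b + (4 - 4))/((2*b)))/9 = -5 + ((b + 0)*(1/(2*b)))/9 = -5 + (b*(1/(2*b)))/9 = -5 + (⅑)*(½) = -5 + 1/18 = -89/18)
(-696 + 1145)/(336 + d(9)) + h(-43) = (-696 + 1145)/(336 + (20 + 9)) - 89/18 = 449/(336 + 29) - 89/18 = 449/365 - 89/18 = -24403/6570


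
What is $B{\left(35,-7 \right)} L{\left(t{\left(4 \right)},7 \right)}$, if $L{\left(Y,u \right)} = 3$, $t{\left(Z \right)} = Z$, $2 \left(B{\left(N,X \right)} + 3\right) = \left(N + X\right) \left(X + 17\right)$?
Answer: $411$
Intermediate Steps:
$B{\left(N,X \right)} = -3 + \frac{\left(17 + X\right) \left(N + X\right)}{2}$ ($B{\left(N,X \right)} = -3 + \frac{\left(N + X\right) \left(X + 17\right)}{2} = -3 + \frac{\left(N + X\right) \left(17 + X\right)}{2} = -3 + \frac{\left(17 + X\right) \left(N + X\right)}{2}$)
$B{\left(35,-7 \right)} L{\left(t{\left(4 \right)},7 \right)} = \left(-3 + \frac{\left(-7\right)^{2}}{2} + \frac{17}{2} \cdot 35 + \frac{17}{2} \left(-7\right) + \frac{1}{2} \cdot 35 \left(-7\right)\right) 3 = \left(-3 + \frac{1}{2} \cdot 49 + \frac{595}{2} - \frac{119}{2} - \frac{245}{2}\right) 3 = \left(-3 + \frac{49}{2} + \frac{595}{2} - \frac{119}{2} - \frac{245}{2}\right) 3 = 137 \cdot 3 = 411$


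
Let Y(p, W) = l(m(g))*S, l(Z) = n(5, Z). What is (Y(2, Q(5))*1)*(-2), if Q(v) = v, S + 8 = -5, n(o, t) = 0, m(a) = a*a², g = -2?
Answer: 0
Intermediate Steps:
m(a) = a³
S = -13 (S = -8 - 5 = -13)
l(Z) = 0
Y(p, W) = 0 (Y(p, W) = 0*(-13) = 0)
(Y(2, Q(5))*1)*(-2) = (0*1)*(-2) = 0*(-2) = 0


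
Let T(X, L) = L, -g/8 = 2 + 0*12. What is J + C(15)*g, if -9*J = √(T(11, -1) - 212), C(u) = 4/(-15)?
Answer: 64/15 - I*√213/9 ≈ 4.2667 - 1.6216*I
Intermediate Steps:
g = -16 (g = -8*(2 + 0*12) = -8*(2 + 0) = -8*2 = -16)
C(u) = -4/15 (C(u) = 4*(-1/15) = -4/15)
J = -I*√213/9 (J = -√(-1 - 212)/9 = -I*√213/9 ≈ -1.6216*I)
J + C(15)*g = -I*√213/9 - 4/15*(-16) = -I*√213/9 + 64/15 = 64/15 - I*√213/9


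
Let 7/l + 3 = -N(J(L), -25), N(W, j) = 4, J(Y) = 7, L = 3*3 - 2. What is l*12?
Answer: -12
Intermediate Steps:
L = 7 (L = 9 - 2 = 7)
l = -1 (l = 7/(-3 - 1*4) = 7/(-3 - 4) = 7/(-7) = 7*(-⅐) = -1)
l*12 = -1*12 = -12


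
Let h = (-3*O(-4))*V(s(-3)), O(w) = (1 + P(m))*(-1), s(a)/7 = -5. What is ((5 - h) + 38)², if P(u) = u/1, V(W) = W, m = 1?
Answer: 64009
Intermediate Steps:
s(a) = -35 (s(a) = 7*(-5) = -35)
P(u) = u (P(u) = u*1 = u)
O(w) = -2 (O(w) = (1 + 1)*(-1) = 2*(-1) = -2)
h = -210 (h = -3*(-2)*(-35) = 6*(-35) = -210)
((5 - h) + 38)² = ((5 - 1*(-210)) + 38)² = ((5 + 210) + 38)² = (215 + 38)² = 253² = 64009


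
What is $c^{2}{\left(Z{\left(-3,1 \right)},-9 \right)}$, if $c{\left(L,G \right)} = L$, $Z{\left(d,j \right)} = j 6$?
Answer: $36$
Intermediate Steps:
$Z{\left(d,j \right)} = 6 j$
$c^{2}{\left(Z{\left(-3,1 \right)},-9 \right)} = \left(6 \cdot 1\right)^{2} = 6^{2} = 36$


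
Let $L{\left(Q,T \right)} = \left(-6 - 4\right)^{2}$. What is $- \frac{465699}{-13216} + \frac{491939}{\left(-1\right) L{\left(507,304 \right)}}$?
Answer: $- \frac{1613723981}{330400} \approx -4884.2$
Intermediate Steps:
$L{\left(Q,T \right)} = 100$ ($L{\left(Q,T \right)} = \left(-10\right)^{2} = 100$)
$- \frac{465699}{-13216} + \frac{491939}{\left(-1\right) L{\left(507,304 \right)}} = - \frac{465699}{-13216} + \frac{491939}{\left(-1\right) 100} = \left(-465699\right) \left(- \frac{1}{13216}\right) + \frac{491939}{-100} = \frac{465699}{13216} + 491939 \left(- \frac{1}{100}\right) = \frac{465699}{13216} - \frac{491939}{100} = - \frac{1613723981}{330400}$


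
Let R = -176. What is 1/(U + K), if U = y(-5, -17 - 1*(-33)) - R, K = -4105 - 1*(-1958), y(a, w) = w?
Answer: -1/1955 ≈ -0.00051151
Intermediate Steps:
K = -2147 (K = -4105 + 1958 = -2147)
U = 192 (U = (-17 - 1*(-33)) - 1*(-176) = (-17 + 33) + 176 = 16 + 176 = 192)
1/(U + K) = 1/(192 - 2147) = 1/(-1955) = -1/1955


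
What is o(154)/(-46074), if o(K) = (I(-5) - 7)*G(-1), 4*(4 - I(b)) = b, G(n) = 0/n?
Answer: 0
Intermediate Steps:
G(n) = 0
I(b) = 4 - b/4
o(K) = 0 (o(K) = ((4 - ¼*(-5)) - 7)*0 = ((4 + 5/4) - 7)*0 = (21/4 - 7)*0 = -7/4*0 = 0)
o(154)/(-46074) = 0/(-46074) = 0*(-1/46074) = 0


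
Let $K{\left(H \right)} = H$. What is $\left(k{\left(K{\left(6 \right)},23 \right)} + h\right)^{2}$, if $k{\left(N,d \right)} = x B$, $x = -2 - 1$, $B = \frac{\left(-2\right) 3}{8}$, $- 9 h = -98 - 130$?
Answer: $\frac{109561}{144} \approx 760.84$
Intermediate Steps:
$h = \frac{76}{3}$ ($h = - \frac{-98 - 130}{9} = \left(- \frac{1}{9}\right) \left(-228\right) = \frac{76}{3} \approx 25.333$)
$B = - \frac{3}{4}$ ($B = \left(-6\right) \frac{1}{8} = - \frac{3}{4} \approx -0.75$)
$x = -3$ ($x = -2 - 1 = -3$)
$k{\left(N,d \right)} = \frac{9}{4}$ ($k{\left(N,d \right)} = \left(-3\right) \left(- \frac{3}{4}\right) = \frac{9}{4}$)
$\left(k{\left(K{\left(6 \right)},23 \right)} + h\right)^{2} = \left(\frac{9}{4} + \frac{76}{3}\right)^{2} = \left(\frac{331}{12}\right)^{2} = \frac{109561}{144}$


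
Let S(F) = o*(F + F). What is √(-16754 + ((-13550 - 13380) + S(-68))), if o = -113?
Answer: 2*I*√7079 ≈ 168.27*I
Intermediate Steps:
S(F) = -226*F (S(F) = -113*(F + F) = -226*F)
√(-16754 + ((-13550 - 13380) + S(-68))) = √(-16754 + ((-13550 - 13380) - 226*(-68))) = √(-16754 + (-26930 + 15368)) = √(-16754 - 11562) = √(-28316) = 2*I*√7079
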